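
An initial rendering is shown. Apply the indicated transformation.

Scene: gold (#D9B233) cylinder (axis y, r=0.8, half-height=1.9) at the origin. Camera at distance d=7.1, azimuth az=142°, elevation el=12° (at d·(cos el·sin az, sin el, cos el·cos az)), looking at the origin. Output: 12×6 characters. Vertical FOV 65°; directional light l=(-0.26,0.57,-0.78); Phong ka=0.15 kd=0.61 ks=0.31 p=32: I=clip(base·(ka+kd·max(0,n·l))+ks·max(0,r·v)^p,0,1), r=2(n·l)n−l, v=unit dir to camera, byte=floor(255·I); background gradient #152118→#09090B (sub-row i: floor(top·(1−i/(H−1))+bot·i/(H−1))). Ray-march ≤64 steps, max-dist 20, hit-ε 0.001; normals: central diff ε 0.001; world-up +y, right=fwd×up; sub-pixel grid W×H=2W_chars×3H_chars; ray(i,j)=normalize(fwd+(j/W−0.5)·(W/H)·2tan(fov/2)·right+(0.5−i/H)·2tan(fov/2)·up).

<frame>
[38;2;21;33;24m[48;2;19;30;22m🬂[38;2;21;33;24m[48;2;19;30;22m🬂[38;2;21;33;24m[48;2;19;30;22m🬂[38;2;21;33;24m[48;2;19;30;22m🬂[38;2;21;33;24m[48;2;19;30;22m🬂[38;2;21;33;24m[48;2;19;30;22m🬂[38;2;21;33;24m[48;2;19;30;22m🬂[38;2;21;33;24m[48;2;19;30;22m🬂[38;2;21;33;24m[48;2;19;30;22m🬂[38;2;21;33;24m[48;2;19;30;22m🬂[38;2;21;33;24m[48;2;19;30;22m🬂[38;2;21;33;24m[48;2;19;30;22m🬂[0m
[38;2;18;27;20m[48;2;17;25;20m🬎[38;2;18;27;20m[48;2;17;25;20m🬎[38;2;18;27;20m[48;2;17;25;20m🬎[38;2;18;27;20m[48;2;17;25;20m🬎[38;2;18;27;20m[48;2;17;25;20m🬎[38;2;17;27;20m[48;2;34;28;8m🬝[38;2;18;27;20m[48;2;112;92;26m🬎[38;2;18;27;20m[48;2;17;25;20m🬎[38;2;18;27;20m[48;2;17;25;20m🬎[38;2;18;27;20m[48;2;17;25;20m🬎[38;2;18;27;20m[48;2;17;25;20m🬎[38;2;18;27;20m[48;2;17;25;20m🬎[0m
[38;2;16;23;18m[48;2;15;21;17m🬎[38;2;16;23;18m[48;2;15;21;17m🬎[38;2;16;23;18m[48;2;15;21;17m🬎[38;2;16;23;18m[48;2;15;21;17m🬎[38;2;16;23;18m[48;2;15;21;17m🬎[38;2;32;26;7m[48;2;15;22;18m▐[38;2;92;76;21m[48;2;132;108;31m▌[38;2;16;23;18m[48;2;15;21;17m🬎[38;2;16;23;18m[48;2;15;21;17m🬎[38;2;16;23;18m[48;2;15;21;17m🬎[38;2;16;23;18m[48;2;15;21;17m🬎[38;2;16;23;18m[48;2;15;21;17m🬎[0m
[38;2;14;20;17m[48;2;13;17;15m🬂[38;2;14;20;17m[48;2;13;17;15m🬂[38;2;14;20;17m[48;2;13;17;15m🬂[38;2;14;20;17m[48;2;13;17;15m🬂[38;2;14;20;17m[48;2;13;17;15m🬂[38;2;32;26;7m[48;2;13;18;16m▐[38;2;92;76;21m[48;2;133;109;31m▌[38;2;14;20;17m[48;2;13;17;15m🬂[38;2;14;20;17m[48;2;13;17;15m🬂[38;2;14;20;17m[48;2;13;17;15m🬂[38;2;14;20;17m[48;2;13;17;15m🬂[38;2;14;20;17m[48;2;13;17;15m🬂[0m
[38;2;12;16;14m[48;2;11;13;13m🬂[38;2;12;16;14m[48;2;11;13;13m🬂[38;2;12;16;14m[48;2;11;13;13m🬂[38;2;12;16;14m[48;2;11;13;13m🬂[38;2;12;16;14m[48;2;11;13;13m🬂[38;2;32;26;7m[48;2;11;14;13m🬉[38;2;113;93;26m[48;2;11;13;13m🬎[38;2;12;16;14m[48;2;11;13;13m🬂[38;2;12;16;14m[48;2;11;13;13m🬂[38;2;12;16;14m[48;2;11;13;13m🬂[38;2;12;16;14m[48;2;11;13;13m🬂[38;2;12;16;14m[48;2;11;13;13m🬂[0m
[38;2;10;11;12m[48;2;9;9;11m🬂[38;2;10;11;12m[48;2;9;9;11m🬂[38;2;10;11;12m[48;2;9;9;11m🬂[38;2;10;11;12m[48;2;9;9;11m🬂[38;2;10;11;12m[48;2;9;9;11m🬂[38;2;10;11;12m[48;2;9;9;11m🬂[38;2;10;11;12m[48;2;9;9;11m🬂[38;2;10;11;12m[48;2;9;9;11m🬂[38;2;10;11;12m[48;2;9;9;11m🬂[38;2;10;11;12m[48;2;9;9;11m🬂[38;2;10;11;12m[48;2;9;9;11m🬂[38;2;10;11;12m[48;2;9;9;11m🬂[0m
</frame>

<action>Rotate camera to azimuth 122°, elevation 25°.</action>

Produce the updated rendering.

<frame>
[38;2;21;33;24m[48;2;19;30;22m🬂[38;2;21;33;24m[48;2;19;30;22m🬂[38;2;21;33;24m[48;2;19;30;22m🬂[38;2;21;33;24m[48;2;19;30;22m🬂[38;2;21;33;24m[48;2;19;30;22m🬂[38;2;21;33;24m[48;2;19;30;22m🬂[38;2;21;33;24m[48;2;19;30;22m🬂[38;2;21;33;24m[48;2;19;30;22m🬂[38;2;21;33;24m[48;2;19;30;22m🬂[38;2;21;33;24m[48;2;19;30;22m🬂[38;2;21;33;24m[48;2;19;30;22m🬂[38;2;21;33;24m[48;2;19;30;22m🬂[0m
[38;2;18;27;20m[48;2;17;25;20m🬎[38;2;18;27;20m[48;2;17;25;20m🬎[38;2;18;27;20m[48;2;17;25;20m🬎[38;2;18;27;20m[48;2;17;25;20m🬎[38;2;18;27;20m[48;2;17;25;20m🬎[38;2;17;27;20m[48;2;108;88;25m🬝[38;2;18;27;20m[48;2;108;88;25m🬎[38;2;18;27;20m[48;2;17;25;20m🬎[38;2;18;27;20m[48;2;17;25;20m🬎[38;2;18;27;20m[48;2;17;25;20m🬎[38;2;18;27;20m[48;2;17;25;20m🬎[38;2;18;27;20m[48;2;17;25;20m🬎[0m
[38;2;16;23;18m[48;2;15;21;17m🬎[38;2;16;23;18m[48;2;15;21;17m🬎[38;2;16;23;18m[48;2;15;21;17m🬎[38;2;16;23;18m[48;2;15;21;17m🬎[38;2;16;23;18m[48;2;15;21;17m🬎[38;2;32;26;7m[48;2;15;22;18m▐[38;2;58;47;13m[48;2;109;89;25m▌[38;2;16;23;18m[48;2;15;21;17m🬎[38;2;16;23;18m[48;2;15;21;17m🬎[38;2;16;23;18m[48;2;15;21;17m🬎[38;2;16;23;18m[48;2;15;21;17m🬎[38;2;16;23;18m[48;2;15;21;17m🬎[0m
[38;2;14;20;17m[48;2;13;17;15m🬂[38;2;14;20;17m[48;2;13;17;15m🬂[38;2;14;20;17m[48;2;13;17;15m🬂[38;2;14;20;17m[48;2;13;17;15m🬂[38;2;14;20;17m[48;2;13;17;15m🬂[38;2;32;26;7m[48;2;13;18;16m▐[38;2;58;47;13m[48;2;114;93;26m▌[38;2;14;20;17m[48;2;13;17;15m🬂[38;2;14;20;17m[48;2;13;17;15m🬂[38;2;14;20;17m[48;2;13;17;15m🬂[38;2;14;20;17m[48;2;13;17;15m🬂[38;2;14;20;17m[48;2;13;17;15m🬂[0m
[38;2;12;16;14m[48;2;11;13;13m🬂[38;2;12;16;14m[48;2;11;13;13m🬂[38;2;12;16;14m[48;2;11;13;13m🬂[38;2;12;16;14m[48;2;11;13;13m🬂[38;2;12;16;14m[48;2;11;13;13m🬂[38;2;32;26;7m[48;2;11;14;13m🬁[38;2;119;97;27m[48;2;29;26;13m🬁[38;2;12;16;14m[48;2;11;13;13m🬂[38;2;12;16;14m[48;2;11;13;13m🬂[38;2;12;16;14m[48;2;11;13;13m🬂[38;2;12;16;14m[48;2;11;13;13m🬂[38;2;12;16;14m[48;2;11;13;13m🬂[0m
[38;2;10;11;12m[48;2;9;9;11m🬂[38;2;10;11;12m[48;2;9;9;11m🬂[38;2;10;11;12m[48;2;9;9;11m🬂[38;2;10;11;12m[48;2;9;9;11m🬂[38;2;10;11;12m[48;2;9;9;11m🬂[38;2;10;11;12m[48;2;9;9;11m🬂[38;2;10;11;12m[48;2;9;9;11m🬂[38;2;10;11;12m[48;2;9;9;11m🬂[38;2;10;11;12m[48;2;9;9;11m🬂[38;2;10;11;12m[48;2;9;9;11m🬂[38;2;10;11;12m[48;2;9;9;11m🬂[38;2;10;11;12m[48;2;9;9;11m🬂[0m
</frame>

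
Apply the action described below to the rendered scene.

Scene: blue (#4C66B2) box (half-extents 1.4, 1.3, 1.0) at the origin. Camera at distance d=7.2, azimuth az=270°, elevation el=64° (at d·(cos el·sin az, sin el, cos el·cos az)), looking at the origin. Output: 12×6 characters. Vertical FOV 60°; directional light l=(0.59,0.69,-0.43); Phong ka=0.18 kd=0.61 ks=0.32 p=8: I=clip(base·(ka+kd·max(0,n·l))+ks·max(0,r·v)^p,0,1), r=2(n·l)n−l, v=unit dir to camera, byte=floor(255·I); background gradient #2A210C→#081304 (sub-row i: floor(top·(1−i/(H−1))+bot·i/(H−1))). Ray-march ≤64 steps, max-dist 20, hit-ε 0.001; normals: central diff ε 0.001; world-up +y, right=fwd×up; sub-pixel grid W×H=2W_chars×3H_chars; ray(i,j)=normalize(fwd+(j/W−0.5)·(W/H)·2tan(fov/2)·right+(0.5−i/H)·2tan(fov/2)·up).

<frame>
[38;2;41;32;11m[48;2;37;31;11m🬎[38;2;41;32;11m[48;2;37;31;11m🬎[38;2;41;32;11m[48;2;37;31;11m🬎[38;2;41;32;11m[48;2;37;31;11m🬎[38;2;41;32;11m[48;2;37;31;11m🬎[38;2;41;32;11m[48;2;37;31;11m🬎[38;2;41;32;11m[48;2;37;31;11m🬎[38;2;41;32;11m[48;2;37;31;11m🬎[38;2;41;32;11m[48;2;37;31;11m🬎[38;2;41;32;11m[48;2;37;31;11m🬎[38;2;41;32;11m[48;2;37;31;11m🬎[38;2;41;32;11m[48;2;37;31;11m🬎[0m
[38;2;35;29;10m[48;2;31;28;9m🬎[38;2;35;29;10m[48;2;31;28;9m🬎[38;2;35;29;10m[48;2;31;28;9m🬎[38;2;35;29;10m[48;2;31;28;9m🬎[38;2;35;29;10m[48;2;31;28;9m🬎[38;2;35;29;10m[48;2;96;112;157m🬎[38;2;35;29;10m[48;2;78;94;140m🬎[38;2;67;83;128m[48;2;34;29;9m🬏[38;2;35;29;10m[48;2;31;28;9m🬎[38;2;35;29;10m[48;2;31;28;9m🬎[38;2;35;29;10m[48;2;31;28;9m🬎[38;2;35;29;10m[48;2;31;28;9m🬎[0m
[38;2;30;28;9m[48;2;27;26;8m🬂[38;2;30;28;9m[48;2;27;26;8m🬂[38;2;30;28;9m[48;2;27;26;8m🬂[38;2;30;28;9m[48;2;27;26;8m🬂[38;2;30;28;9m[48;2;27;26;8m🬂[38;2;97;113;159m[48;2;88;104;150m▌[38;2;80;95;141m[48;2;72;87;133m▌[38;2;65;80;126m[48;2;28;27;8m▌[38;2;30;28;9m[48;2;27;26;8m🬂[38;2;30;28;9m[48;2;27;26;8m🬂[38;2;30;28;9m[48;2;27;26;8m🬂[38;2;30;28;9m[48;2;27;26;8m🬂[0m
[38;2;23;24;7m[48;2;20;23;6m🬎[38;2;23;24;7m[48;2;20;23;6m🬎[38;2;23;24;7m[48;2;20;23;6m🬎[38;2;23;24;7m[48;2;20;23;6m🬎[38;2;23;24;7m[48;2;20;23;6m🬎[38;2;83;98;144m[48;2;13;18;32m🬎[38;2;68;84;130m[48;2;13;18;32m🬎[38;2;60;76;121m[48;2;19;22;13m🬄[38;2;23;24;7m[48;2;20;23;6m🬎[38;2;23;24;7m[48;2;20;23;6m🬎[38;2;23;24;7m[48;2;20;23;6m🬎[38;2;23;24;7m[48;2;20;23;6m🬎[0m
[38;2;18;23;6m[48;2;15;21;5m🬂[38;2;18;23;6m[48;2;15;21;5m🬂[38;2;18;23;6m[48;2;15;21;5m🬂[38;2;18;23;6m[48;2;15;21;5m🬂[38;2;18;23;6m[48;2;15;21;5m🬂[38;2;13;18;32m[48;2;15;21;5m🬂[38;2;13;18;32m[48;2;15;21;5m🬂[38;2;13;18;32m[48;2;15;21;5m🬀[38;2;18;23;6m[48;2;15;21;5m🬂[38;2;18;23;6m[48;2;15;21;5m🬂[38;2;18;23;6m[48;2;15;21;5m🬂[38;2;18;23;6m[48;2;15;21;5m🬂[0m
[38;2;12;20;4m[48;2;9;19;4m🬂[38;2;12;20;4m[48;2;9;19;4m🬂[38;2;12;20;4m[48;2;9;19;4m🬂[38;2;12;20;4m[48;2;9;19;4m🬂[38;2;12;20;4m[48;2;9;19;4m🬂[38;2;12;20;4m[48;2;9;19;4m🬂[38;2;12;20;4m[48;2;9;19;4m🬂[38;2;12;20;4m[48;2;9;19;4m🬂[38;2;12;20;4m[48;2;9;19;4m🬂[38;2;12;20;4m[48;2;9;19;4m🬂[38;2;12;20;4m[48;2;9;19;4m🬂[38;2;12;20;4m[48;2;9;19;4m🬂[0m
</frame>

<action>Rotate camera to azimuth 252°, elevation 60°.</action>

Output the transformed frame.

<frame>
[38;2;41;32;11m[48;2;37;31;11m🬎[38;2;41;32;11m[48;2;37;31;11m🬎[38;2;41;32;11m[48;2;37;31;11m🬎[38;2;41;32;11m[48;2;37;31;11m🬎[38;2;41;32;11m[48;2;37;31;11m🬎[38;2;41;32;11m[48;2;37;31;11m🬎[38;2;41;32;11m[48;2;37;31;11m🬎[38;2;41;32;11m[48;2;37;31;11m🬎[38;2;41;32;11m[48;2;37;31;11m🬎[38;2;41;32;11m[48;2;37;31;11m🬎[38;2;41;32;11m[48;2;37;31;11m🬎[38;2;41;32;11m[48;2;37;31;11m🬎[0m
[38;2;35;29;10m[48;2;31;28;9m🬎[38;2;35;29;10m[48;2;31;28;9m🬎[38;2;35;29;10m[48;2;31;28;9m🬎[38;2;35;29;10m[48;2;31;28;9m🬎[38;2;35;29;10m[48;2;31;28;9m🬎[38;2;34;29;9m[48;2;63;79;124m🬝[38;2;35;29;10m[48;2;56;71;117m🬎[38;2;35;29;10m[48;2;31;28;9m🬎[38;2;35;29;10m[48;2;31;28;9m🬎[38;2;35;29;10m[48;2;31;28;9m🬎[38;2;35;29;10m[48;2;31;28;9m🬎[38;2;35;29;10m[48;2;31;28;9m🬎[0m
[38;2;30;28;9m[48;2;27;26;8m🬂[38;2;30;28;9m[48;2;27;26;8m🬂[38;2;30;28;9m[48;2;27;26;8m🬂[38;2;30;28;9m[48;2;27;26;8m🬂[38;2;80;95;141m[48;2;27;26;8m🬁[38;2;66;82;127m[48;2;73;88;134m▐[38;2;55;70;116m[48;2;60;75;121m▐[38;2;51;66;112m[48;2;29;27;8m🬲[38;2;30;28;9m[48;2;27;26;8m🬂[38;2;30;28;9m[48;2;27;26;8m🬂[38;2;30;28;9m[48;2;27;26;8m🬂[38;2;30;28;9m[48;2;27;26;8m🬂[0m
[38;2;23;24;7m[48;2;20;23;6m🬎[38;2;23;24;7m[48;2;20;23;6m🬎[38;2;23;24;7m[48;2;20;23;6m🬎[38;2;23;24;7m[48;2;20;23;6m🬎[38;2;23;24;7m[48;2;20;23;6m🬎[38;2;68;84;129m[48;2;21;23;6m🬨[38;2;57;73;119m[48;2;13;18;32m🬎[38;2;51;66;112m[48;2;13;18;32m🬆[38;2;23;24;7m[48;2;20;23;6m🬎[38;2;23;24;7m[48;2;20;23;6m🬎[38;2;23;24;7m[48;2;20;23;6m🬎[38;2;23;24;7m[48;2;20;23;6m🬎[0m
[38;2;18;23;6m[48;2;15;21;5m🬂[38;2;18;23;6m[48;2;15;21;5m🬂[38;2;18;23;6m[48;2;15;21;5m🬂[38;2;18;23;6m[48;2;15;21;5m🬂[38;2;18;23;6m[48;2;15;21;5m🬂[38;2;13;18;32m[48;2;15;21;5m🬉[38;2;13;18;32m[48;2;15;21;5m🬂[38;2;13;18;32m[48;2;15;21;5m🬀[38;2;18;23;6m[48;2;15;21;5m🬂[38;2;18;23;6m[48;2;15;21;5m🬂[38;2;18;23;6m[48;2;15;21;5m🬂[38;2;18;23;6m[48;2;15;21;5m🬂[0m
[38;2;12;20;4m[48;2;9;19;4m🬂[38;2;12;20;4m[48;2;9;19;4m🬂[38;2;12;20;4m[48;2;9;19;4m🬂[38;2;12;20;4m[48;2;9;19;4m🬂[38;2;12;20;4m[48;2;9;19;4m🬂[38;2;12;20;4m[48;2;9;19;4m🬂[38;2;12;20;4m[48;2;9;19;4m🬂[38;2;12;20;4m[48;2;9;19;4m🬂[38;2;12;20;4m[48;2;9;19;4m🬂[38;2;12;20;4m[48;2;9;19;4m🬂[38;2;12;20;4m[48;2;9;19;4m🬂[38;2;12;20;4m[48;2;9;19;4m🬂[0m
</frame>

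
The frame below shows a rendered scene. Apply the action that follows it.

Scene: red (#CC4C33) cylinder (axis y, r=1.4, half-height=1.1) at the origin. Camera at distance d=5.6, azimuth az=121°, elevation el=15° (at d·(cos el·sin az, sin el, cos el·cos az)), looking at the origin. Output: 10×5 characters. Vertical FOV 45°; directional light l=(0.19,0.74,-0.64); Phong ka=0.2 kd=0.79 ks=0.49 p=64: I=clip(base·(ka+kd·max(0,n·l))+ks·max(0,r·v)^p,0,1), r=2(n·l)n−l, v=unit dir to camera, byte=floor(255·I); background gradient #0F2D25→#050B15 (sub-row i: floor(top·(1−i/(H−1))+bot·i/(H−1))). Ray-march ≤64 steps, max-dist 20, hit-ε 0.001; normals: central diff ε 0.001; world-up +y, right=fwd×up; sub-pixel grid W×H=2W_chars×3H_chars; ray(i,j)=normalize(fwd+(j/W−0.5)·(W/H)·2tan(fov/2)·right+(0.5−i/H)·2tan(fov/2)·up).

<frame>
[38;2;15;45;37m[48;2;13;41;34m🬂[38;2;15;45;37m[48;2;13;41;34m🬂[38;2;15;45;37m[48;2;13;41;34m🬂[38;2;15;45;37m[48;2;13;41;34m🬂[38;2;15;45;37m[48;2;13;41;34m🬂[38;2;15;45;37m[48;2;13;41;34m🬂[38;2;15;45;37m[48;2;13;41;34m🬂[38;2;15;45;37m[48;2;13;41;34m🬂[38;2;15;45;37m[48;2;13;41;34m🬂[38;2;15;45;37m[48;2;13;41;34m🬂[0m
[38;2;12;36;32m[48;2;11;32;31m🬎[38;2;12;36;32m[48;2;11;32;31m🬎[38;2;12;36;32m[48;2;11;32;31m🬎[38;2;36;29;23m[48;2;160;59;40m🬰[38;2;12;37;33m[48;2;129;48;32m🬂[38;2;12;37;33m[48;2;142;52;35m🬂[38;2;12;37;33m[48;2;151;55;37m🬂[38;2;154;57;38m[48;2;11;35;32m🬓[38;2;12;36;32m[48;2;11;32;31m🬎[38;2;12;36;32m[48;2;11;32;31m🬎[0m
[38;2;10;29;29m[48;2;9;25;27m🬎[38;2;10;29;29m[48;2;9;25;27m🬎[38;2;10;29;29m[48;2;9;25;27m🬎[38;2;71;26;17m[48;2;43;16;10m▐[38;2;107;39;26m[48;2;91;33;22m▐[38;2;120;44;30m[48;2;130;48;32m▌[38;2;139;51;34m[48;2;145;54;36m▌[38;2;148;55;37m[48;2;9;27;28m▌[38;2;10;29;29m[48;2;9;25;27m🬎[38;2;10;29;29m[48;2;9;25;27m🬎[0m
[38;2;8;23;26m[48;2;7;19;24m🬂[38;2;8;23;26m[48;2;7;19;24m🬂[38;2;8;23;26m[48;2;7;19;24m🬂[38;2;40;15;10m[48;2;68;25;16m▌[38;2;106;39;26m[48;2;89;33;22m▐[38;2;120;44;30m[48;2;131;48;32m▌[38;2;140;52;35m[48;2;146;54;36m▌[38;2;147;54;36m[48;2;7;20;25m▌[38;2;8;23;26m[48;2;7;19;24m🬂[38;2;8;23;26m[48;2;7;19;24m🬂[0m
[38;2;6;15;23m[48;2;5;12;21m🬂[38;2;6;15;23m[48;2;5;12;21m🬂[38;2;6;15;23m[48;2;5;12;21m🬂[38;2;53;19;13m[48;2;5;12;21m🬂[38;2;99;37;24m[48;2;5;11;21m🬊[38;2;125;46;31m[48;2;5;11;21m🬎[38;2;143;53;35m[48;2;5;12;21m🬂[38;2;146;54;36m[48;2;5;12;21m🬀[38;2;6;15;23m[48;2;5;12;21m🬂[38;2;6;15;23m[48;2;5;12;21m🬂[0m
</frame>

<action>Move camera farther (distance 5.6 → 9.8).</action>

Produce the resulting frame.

<frame>
[38;2;15;45;37m[48;2;13;41;34m🬂[38;2;15;45;37m[48;2;13;41;34m🬂[38;2;15;45;37m[48;2;13;41;34m🬂[38;2;15;45;37m[48;2;13;41;34m🬂[38;2;15;45;37m[48;2;13;41;34m🬂[38;2;15;45;37m[48;2;13;41;34m🬂[38;2;15;45;37m[48;2;13;41;34m🬂[38;2;15;45;37m[48;2;13;41;34m🬂[38;2;15;45;37m[48;2;13;41;34m🬂[38;2;15;45;37m[48;2;13;41;34m🬂[0m
[38;2;12;36;32m[48;2;11;32;31m🬎[38;2;12;36;32m[48;2;11;32;31m🬎[38;2;12;36;32m[48;2;11;32;31m🬎[38;2;12;36;32m[48;2;11;32;31m🬎[38;2;12;36;32m[48;2;11;32;31m🬎[38;2;12;36;32m[48;2;11;32;31m🬎[38;2;12;36;32m[48;2;11;32;31m🬎[38;2;12;36;32m[48;2;11;32;31m🬎[38;2;12;36;32m[48;2;11;32;31m🬎[38;2;12;36;32m[48;2;11;32;31m🬎[0m
[38;2;10;29;29m[48;2;9;25;27m🬎[38;2;10;29;29m[48;2;9;25;27m🬎[38;2;10;29;29m[48;2;9;25;27m🬎[38;2;10;29;29m[48;2;9;25;27m🬎[38;2;91;33;22m[48;2;48;17;11m▐[38;2;120;44;30m[48;2;139;51;34m▌[38;2;148;55;37m[48;2;9;27;28m▌[38;2;10;29;29m[48;2;9;25;27m🬎[38;2;10;29;29m[48;2;9;25;27m🬎[38;2;10;29;29m[48;2;9;25;27m🬎[0m
[38;2;8;23;26m[48;2;7;19;24m🬂[38;2;8;23;26m[48;2;7;19;24m🬂[38;2;8;23;26m[48;2;7;19;24m🬂[38;2;8;23;26m[48;2;7;19;24m🬂[38;2;90;33;22m[48;2;25;17;17m🬉[38;2;130;48;32m[48;2;7;18;24m🬎[38;2;148;55;37m[48;2;7;19;24m🬄[38;2;8;23;26m[48;2;7;19;24m🬂[38;2;8;23;26m[48;2;7;19;24m🬂[38;2;8;23;26m[48;2;7;19;24m🬂[0m
[38;2;6;15;23m[48;2;5;12;21m🬂[38;2;6;15;23m[48;2;5;12;21m🬂[38;2;6;15;23m[48;2;5;12;21m🬂[38;2;6;15;23m[48;2;5;12;21m🬂[38;2;6;15;23m[48;2;5;12;21m🬂[38;2;6;15;23m[48;2;5;12;21m🬂[38;2;6;15;23m[48;2;5;12;21m🬂[38;2;6;15;23m[48;2;5;12;21m🬂[38;2;6;15;23m[48;2;5;12;21m🬂[38;2;6;15;23m[48;2;5;12;21m🬂[0m
</frame>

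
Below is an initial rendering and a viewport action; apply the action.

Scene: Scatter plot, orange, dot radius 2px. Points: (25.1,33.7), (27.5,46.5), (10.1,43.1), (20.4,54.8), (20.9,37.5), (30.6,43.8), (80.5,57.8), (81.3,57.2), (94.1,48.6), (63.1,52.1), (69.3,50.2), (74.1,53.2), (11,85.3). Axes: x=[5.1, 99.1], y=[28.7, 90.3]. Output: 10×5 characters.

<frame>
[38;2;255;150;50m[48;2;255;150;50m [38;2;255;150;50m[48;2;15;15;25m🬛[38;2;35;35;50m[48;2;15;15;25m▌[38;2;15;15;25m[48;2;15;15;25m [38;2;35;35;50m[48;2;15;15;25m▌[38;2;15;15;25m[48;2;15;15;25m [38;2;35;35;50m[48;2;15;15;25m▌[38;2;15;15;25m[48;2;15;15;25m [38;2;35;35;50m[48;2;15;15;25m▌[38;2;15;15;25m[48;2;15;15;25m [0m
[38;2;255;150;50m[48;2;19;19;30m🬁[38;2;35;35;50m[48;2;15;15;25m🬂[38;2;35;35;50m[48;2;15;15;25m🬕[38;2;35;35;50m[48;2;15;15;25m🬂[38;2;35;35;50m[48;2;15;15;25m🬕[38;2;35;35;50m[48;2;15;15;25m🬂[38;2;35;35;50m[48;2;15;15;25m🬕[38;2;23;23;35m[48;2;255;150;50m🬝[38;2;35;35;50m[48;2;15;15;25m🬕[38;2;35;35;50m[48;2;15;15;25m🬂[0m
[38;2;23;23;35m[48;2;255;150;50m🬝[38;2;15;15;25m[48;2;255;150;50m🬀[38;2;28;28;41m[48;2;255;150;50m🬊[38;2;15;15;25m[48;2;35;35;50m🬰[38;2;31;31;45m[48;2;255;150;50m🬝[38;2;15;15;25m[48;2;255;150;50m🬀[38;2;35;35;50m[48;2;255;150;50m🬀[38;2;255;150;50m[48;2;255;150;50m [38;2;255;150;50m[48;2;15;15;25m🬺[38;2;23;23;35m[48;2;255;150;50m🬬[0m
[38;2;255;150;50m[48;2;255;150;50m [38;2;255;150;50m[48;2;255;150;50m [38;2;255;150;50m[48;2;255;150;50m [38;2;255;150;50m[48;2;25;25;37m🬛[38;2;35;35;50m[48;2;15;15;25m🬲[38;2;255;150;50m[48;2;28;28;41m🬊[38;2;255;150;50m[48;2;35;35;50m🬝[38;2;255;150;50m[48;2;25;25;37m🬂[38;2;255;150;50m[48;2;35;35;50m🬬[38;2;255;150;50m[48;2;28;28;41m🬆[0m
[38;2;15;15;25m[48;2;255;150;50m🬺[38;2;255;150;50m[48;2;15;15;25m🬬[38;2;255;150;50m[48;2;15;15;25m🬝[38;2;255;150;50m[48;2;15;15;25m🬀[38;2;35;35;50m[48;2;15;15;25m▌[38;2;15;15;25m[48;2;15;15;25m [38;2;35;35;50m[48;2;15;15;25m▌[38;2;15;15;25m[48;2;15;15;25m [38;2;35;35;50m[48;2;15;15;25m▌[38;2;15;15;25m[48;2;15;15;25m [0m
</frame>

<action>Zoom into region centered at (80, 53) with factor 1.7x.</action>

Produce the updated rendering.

<frame>
[38;2;15;15;25m[48;2;15;15;25m [38;2;15;15;25m[48;2;15;15;25m [38;2;35;35;50m[48;2;15;15;25m▌[38;2;15;15;25m[48;2;15;15;25m [38;2;35;35;50m[48;2;15;15;25m▌[38;2;15;15;25m[48;2;15;15;25m [38;2;35;35;50m[48;2;15;15;25m▌[38;2;15;15;25m[48;2;15;15;25m [38;2;35;35;50m[48;2;15;15;25m▌[38;2;15;15;25m[48;2;15;15;25m [0m
[38;2;35;35;50m[48;2;15;15;25m🬂[38;2;23;23;35m[48;2;255;150;50m🬝[38;2;35;35;50m[48;2;15;15;25m🬕[38;2;28;28;41m[48;2;255;150;50m🬆[38;2;35;35;50m[48;2;255;150;50m🬀[38;2;255;150;50m[48;2;28;28;41m🬱[38;2;35;35;50m[48;2;15;15;25m🬕[38;2;35;35;50m[48;2;15;15;25m🬂[38;2;35;35;50m[48;2;15;15;25m🬕[38;2;35;35;50m[48;2;15;15;25m🬂[0m
[38;2;19;19;30m[48;2;255;150;50m🬴[38;2;255;150;50m[48;2;255;150;50m [38;2;255;150;50m[48;2;255;150;50m [38;2;255;150;50m[48;2;255;150;50m [38;2;255;150;50m[48;2;25;25;37m🬎[38;2;255;150;50m[48;2;23;23;35m🬀[38;2;28;28;41m[48;2;255;150;50m🬆[38;2;255;150;50m[48;2;15;15;25m🬺[38;2;27;27;40m[48;2;255;150;50m🬬[38;2;15;15;25m[48;2;35;35;50m🬰[0m
[38;2;15;15;25m[48;2;35;35;50m🬎[38;2;23;23;35m[48;2;255;150;50m🬺[38;2;255;150;50m[48;2;35;35;50m🬊[38;2;255;150;50m[48;2;23;23;35m🬀[38;2;35;35;50m[48;2;15;15;25m🬲[38;2;15;15;25m[48;2;35;35;50m🬎[38;2;255;150;50m[48;2;31;31;45m🬁[38;2;255;150;50m[48;2;28;28;41m🬆[38;2;35;35;50m[48;2;15;15;25m🬲[38;2;15;15;25m[48;2;35;35;50m🬎[0m
[38;2;15;15;25m[48;2;15;15;25m [38;2;15;15;25m[48;2;15;15;25m [38;2;35;35;50m[48;2;15;15;25m▌[38;2;15;15;25m[48;2;15;15;25m [38;2;35;35;50m[48;2;15;15;25m▌[38;2;15;15;25m[48;2;15;15;25m [38;2;35;35;50m[48;2;15;15;25m▌[38;2;15;15;25m[48;2;15;15;25m [38;2;35;35;50m[48;2;15;15;25m▌[38;2;15;15;25m[48;2;15;15;25m [0m
</frame>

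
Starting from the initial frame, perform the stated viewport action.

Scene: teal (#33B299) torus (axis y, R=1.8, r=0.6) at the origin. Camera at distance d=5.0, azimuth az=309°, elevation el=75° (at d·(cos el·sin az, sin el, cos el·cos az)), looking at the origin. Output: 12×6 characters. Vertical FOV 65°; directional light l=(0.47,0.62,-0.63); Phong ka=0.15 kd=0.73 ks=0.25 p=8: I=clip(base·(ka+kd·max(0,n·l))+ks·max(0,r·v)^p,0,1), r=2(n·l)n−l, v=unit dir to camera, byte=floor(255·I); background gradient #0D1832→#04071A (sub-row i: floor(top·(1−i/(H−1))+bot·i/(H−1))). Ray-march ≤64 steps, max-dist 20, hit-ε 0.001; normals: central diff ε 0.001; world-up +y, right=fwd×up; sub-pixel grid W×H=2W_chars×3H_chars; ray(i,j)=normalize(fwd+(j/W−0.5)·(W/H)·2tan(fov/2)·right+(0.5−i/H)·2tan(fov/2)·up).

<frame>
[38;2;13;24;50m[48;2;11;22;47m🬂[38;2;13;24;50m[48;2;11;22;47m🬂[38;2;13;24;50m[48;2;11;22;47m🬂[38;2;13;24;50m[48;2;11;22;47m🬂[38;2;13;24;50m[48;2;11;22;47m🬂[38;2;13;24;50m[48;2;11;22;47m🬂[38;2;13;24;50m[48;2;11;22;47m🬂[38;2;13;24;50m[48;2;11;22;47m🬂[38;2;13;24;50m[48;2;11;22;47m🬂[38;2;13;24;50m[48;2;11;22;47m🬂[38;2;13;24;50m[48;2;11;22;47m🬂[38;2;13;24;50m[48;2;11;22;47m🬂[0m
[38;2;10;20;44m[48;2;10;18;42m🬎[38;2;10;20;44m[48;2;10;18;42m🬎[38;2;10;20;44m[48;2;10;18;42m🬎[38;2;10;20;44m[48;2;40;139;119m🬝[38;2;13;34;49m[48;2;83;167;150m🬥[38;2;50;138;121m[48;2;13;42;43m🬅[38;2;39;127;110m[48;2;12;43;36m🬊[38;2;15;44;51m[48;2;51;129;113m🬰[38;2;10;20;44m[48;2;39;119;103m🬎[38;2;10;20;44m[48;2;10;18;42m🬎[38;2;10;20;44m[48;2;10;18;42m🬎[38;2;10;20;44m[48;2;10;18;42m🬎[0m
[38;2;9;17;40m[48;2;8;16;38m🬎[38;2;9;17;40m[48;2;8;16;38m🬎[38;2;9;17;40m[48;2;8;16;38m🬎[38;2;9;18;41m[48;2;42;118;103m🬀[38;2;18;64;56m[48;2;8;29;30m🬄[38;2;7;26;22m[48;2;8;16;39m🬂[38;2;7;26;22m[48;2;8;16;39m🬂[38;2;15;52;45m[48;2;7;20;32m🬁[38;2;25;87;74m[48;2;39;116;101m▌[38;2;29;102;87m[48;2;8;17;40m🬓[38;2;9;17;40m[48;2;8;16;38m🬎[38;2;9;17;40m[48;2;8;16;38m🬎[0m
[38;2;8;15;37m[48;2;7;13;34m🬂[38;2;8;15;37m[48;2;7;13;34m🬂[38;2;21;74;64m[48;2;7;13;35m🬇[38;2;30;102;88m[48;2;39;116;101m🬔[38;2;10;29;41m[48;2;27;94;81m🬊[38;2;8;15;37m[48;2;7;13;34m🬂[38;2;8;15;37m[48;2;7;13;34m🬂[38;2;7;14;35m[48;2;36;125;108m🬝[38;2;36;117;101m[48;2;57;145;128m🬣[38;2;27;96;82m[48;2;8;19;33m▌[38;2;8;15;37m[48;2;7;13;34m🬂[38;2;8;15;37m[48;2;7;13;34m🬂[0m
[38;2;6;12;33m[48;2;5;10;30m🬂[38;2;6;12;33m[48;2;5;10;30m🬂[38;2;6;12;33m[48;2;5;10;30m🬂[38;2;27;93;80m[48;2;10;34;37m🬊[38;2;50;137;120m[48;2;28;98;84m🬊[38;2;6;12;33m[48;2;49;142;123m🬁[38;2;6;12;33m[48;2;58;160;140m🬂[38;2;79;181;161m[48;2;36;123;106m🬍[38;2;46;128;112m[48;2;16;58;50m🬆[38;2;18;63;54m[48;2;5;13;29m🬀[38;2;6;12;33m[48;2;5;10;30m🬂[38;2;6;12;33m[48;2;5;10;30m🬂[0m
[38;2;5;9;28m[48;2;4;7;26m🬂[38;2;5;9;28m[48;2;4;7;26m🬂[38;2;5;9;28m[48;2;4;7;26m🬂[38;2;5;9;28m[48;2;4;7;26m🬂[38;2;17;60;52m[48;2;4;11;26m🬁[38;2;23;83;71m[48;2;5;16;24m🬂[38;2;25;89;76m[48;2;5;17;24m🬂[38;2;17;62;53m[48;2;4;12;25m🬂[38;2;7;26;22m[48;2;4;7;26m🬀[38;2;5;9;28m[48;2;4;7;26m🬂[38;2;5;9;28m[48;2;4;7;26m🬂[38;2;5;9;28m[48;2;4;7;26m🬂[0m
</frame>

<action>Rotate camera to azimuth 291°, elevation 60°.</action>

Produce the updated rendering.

<frame>
[38;2;13;24;50m[48;2;11;22;47m🬂[38;2;13;24;50m[48;2;11;22;47m🬂[38;2;13;24;50m[48;2;11;22;47m🬂[38;2;13;24;50m[48;2;11;22;47m🬂[38;2;13;24;50m[48;2;11;22;47m🬂[38;2;13;24;50m[48;2;11;22;47m🬂[38;2;13;24;50m[48;2;11;22;47m🬂[38;2;13;24;50m[48;2;11;22;47m🬂[38;2;13;24;50m[48;2;11;22;47m🬂[38;2;13;24;50m[48;2;11;22;47m🬂[38;2;13;24;50m[48;2;11;22;47m🬂[38;2;13;24;50m[48;2;11;22;47m🬂[0m
[38;2;10;20;44m[48;2;10;18;42m🬎[38;2;10;20;44m[48;2;10;18;42m🬎[38;2;10;20;44m[48;2;10;18;42m🬎[38;2;10;20;44m[48;2;10;18;42m🬎[38;2;10;20;44m[48;2;55;138;122m🬎[38;2;13;36;45m[48;2;48;146;127m🬰[38;2;12;35;43m[48;2;48;133;116m🬰[38;2;37;111;96m[48;2;10;20;44m🬱[38;2;31;108;93m[48;2;10;20;44m🬏[38;2;10;20;44m[48;2;10;18;42m🬎[38;2;10;20;44m[48;2;10;18;42m🬎[38;2;10;20;44m[48;2;10;18;42m🬎[0m
[38;2;9;17;40m[48;2;8;16;38m🬎[38;2;9;17;40m[48;2;8;16;38m🬎[38;2;9;17;40m[48;2;8;16;38m🬎[38;2;20;54;60m[48;2;64;148;132m🬟[38;2;34;92;80m[48;2;9;32;27m🬀[38;2;7;26;22m[48;2;8;16;38m🬆[38;2;7;26;22m[48;2;8;16;39m🬂[38;2;22;74;64m[48;2;9;30;32m🬉[38;2;43;120;105m[48;2;76;161;144m🬝[38;2;25;88;76m[48;2;8;17;40m🬓[38;2;9;17;40m[48;2;8;16;38m🬎[38;2;9;17;40m[48;2;8;16;38m🬎[0m
[38;2;8;15;37m[48;2;7;13;34m🬂[38;2;8;15;37m[48;2;7;13;34m🬂[38;2;28;100;86m[48;2;7;13;35m▐[38;2;68;145;130m[48;2;38;107;94m🬣[38;2;8;23;35m[48;2;25;86;74m🬊[38;2;8;15;37m[48;2;7;13;34m🬂[38;2;8;15;37m[48;2;7;13;34m🬂[38;2;7;14;35m[48;2;43;151;129m🬝[38;2;85;181;162m[48;2;45;138;120m🬘[38;2;25;90;77m[48;2;7;26;22m▌[38;2;8;15;37m[48;2;7;13;34m🬂[38;2;8;15;37m[48;2;7;13;34m🬂[0m
[38;2;6;12;33m[48;2;5;10;30m🬂[38;2;6;12;33m[48;2;5;10;30m🬂[38;2;6;12;33m[48;2;5;10;30m🬂[38;2;32;100;86m[48;2;13;45;46m🬊[38;2;51;132;116m[48;2;27;91;78m🬊[38;2;6;12;33m[48;2;43;125;109m🬁[38;2;6;12;33m[48;2;47;134;117m🬂[38;2;62;165;145m[48;2;30;98;85m🬆[38;2;36;111;96m[48;2;13;46;39m🬆[38;2;14;51;44m[48;2;5;13;29m🬀[38;2;6;12;33m[48;2;5;10;30m🬂[38;2;6;12;33m[48;2;5;10;30m🬂[0m
[38;2;5;9;28m[48;2;4;7;26m🬂[38;2;5;9;28m[48;2;4;7;26m🬂[38;2;5;9;28m[48;2;4;7;26m🬂[38;2;5;9;28m[48;2;4;7;26m🬂[38;2;12;45;38m[48;2;4;12;25m🬂[38;2;18;64;55m[48;2;5;16;24m🬂[38;2;18;63;54m[48;2;5;16;24m🬂[38;2;14;49;42m[48;2;6;19;24m🬀[38;2;7;26;22m[48;2;4;7;26m🬀[38;2;5;9;28m[48;2;4;7;26m🬂[38;2;5;9;28m[48;2;4;7;26m🬂[38;2;5;9;28m[48;2;4;7;26m🬂[0m
</frame>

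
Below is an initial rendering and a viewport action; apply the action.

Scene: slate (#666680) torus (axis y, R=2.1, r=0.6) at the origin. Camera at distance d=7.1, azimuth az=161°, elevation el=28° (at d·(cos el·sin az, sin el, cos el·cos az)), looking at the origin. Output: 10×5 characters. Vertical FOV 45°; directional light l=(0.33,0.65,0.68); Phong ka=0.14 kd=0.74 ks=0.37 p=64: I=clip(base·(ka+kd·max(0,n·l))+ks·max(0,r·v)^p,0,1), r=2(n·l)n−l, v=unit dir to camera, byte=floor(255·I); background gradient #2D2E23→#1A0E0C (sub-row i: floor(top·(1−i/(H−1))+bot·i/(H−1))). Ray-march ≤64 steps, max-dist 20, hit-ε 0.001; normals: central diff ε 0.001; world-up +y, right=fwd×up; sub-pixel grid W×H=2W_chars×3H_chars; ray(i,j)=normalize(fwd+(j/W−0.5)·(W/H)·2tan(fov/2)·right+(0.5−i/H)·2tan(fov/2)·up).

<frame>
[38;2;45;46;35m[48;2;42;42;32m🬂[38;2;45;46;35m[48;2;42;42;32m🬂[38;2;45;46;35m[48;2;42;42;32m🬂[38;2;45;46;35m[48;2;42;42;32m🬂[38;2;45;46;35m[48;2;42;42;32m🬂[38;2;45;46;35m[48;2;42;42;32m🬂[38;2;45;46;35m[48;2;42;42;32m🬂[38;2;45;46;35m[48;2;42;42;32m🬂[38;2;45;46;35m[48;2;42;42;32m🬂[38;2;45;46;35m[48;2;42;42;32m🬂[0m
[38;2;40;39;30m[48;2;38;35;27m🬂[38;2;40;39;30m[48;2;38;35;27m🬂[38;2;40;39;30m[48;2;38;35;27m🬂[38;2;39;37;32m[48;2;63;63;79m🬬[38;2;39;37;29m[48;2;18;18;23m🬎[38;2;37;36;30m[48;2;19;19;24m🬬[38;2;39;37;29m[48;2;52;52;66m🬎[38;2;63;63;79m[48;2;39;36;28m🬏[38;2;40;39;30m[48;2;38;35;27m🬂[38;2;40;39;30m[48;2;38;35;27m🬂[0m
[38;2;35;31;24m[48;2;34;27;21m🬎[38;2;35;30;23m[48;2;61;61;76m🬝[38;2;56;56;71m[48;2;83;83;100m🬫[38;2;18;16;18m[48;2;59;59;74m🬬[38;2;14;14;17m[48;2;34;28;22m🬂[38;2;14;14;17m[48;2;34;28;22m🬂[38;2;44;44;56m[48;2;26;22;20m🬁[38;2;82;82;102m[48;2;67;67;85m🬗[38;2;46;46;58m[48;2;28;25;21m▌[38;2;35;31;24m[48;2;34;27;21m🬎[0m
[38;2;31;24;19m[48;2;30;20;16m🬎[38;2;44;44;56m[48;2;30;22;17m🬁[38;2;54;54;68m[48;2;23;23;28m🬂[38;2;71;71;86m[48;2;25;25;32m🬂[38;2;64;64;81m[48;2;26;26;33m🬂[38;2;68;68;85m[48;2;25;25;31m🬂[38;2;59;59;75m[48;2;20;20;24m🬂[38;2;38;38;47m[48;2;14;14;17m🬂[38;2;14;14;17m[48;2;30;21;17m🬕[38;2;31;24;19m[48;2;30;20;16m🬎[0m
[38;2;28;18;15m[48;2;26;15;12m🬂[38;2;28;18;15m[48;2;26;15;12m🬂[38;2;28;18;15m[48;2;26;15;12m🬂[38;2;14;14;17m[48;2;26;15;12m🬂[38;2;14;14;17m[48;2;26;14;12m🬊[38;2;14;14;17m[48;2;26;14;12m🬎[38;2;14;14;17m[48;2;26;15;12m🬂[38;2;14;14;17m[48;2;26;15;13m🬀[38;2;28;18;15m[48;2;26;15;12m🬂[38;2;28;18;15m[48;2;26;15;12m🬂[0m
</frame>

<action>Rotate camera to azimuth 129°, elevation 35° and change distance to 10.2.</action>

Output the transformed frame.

<frame>
[38;2;45;46;35m[48;2;42;42;32m🬂[38;2;45;46;35m[48;2;42;42;32m🬂[38;2;45;46;35m[48;2;42;42;32m🬂[38;2;45;46;35m[48;2;42;42;32m🬂[38;2;45;46;35m[48;2;42;42;32m🬂[38;2;45;46;35m[48;2;42;42;32m🬂[38;2;45;46;35m[48;2;42;42;32m🬂[38;2;45;46;35m[48;2;42;42;32m🬂[38;2;45;46;35m[48;2;42;42;32m🬂[38;2;45;46;35m[48;2;42;42;32m🬂[0m
[38;2;40;39;30m[48;2;38;35;27m🬂[38;2;40;39;30m[48;2;38;35;27m🬂[38;2;40;39;30m[48;2;38;35;27m🬂[38;2;40;39;30m[48;2;38;35;27m🬂[38;2;39;36;28m[48;2;57;57;72m🬝[38;2;39;37;29m[48;2;60;60;75m🬎[38;2;40;39;30m[48;2;38;35;27m🬂[38;2;40;39;30m[48;2;38;35;27m🬂[38;2;40;39;30m[48;2;38;35;27m🬂[38;2;40;39;30m[48;2;38;35;27m🬂[0m
[38;2;35;31;24m[48;2;34;27;21m🬎[38;2;35;31;24m[48;2;34;27;21m🬎[38;2;35;31;24m[48;2;34;27;21m🬎[38;2;29;28;30m[48;2;63;63;80m🬊[38;2;14;14;17m[48;2;34;28;21m🬆[38;2;27;22;19m[48;2;36;32;31m🬮[38;2;25;21;21m[48;2;78;78;97m🬓[38;2;59;59;74m[48;2;36;32;29m🬃[38;2;35;31;24m[48;2;34;27;21m🬎[38;2;35;31;24m[48;2;34;27;21m🬎[0m
[38;2;31;24;19m[48;2;30;20;16m🬎[38;2;31;24;19m[48;2;30;20;16m🬎[38;2;31;24;19m[48;2;30;20;16m🬎[38;2;80;80;97m[48;2;34;27;27m🬂[38;2;55;55;69m[48;2;14;14;17m🬎[38;2;55;55;70m[48;2;19;19;24m🬆[38;2;45;45;57m[48;2;18;16;18m🬂[38;2;14;14;17m[48;2;30;22;17m🬀[38;2;31;24;19m[48;2;30;20;16m🬎[38;2;31;24;19m[48;2;30;20;16m🬎[0m
[38;2;28;18;15m[48;2;26;15;12m🬂[38;2;28;18;15m[48;2;26;15;12m🬂[38;2;28;18;15m[48;2;26;15;12m🬂[38;2;28;18;15m[48;2;26;15;12m🬂[38;2;28;18;15m[48;2;26;15;12m🬂[38;2;28;18;15m[48;2;26;15;12m🬂[38;2;28;18;15m[48;2;26;15;12m🬂[38;2;28;18;15m[48;2;26;15;12m🬂[38;2;28;18;15m[48;2;26;15;12m🬂[38;2;28;18;15m[48;2;26;15;12m🬂[0m
</frame>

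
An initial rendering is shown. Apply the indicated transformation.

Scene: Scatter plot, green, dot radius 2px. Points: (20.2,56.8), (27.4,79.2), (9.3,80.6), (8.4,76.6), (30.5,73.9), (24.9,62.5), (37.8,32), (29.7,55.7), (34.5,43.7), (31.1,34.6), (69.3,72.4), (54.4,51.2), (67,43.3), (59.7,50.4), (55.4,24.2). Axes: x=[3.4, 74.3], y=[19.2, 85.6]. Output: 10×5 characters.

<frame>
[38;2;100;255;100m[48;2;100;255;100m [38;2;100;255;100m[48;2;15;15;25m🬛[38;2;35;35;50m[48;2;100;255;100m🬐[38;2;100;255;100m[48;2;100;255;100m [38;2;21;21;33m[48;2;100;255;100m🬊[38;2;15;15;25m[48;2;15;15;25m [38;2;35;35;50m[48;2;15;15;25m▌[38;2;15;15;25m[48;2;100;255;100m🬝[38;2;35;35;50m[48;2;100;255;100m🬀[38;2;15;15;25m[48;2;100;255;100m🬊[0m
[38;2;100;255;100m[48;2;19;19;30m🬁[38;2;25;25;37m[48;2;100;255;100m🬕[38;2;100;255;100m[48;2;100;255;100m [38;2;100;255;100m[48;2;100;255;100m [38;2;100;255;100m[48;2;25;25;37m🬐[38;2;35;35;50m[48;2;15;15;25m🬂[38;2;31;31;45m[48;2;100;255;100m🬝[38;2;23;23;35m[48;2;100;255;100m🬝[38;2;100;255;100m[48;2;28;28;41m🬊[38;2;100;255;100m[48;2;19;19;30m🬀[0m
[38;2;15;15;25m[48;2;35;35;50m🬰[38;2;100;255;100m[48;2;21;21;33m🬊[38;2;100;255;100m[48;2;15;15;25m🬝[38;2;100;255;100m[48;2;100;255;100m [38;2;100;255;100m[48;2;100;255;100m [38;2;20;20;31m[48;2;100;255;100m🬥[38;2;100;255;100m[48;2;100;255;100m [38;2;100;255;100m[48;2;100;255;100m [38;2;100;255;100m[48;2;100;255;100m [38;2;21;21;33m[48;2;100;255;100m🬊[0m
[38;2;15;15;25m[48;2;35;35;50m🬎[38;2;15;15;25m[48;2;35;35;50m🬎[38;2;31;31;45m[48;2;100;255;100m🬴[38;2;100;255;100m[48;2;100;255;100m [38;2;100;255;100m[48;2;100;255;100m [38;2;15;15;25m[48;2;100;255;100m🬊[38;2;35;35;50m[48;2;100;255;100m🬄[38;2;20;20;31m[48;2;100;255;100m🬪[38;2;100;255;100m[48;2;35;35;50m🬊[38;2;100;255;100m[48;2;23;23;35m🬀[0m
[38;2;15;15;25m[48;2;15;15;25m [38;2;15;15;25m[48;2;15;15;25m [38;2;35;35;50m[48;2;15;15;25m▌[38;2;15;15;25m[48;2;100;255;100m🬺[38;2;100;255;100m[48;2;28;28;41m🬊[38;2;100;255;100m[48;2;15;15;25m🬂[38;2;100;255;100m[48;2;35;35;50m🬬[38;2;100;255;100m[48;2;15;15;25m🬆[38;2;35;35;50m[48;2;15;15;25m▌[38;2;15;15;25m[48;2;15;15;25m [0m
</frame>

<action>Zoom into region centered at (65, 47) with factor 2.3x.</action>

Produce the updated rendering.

<frame>
[38;2;15;15;25m[48;2;15;15;25m [38;2;15;15;25m[48;2;100;255;100m🬬[38;2;35;35;50m[48;2;15;15;25m▌[38;2;15;15;25m[48;2;15;15;25m [38;2;35;35;50m[48;2;15;15;25m▌[38;2;15;15;25m[48;2;15;15;25m [38;2;35;35;50m[48;2;15;15;25m▌[38;2;15;15;25m[48;2;15;15;25m [38;2;35;35;50m[48;2;15;15;25m▌[38;2;15;15;25m[48;2;15;15;25m [0m
[38;2;100;255;100m[48;2;25;25;37m🬫[38;2;100;255;100m[48;2;100;255;100m [38;2;35;35;50m[48;2;100;255;100m🬂[38;2;100;255;100m[48;2;35;35;50m🬺[38;2;27;27;40m[48;2;100;255;100m🬬[38;2;35;35;50m[48;2;15;15;25m🬂[38;2;35;35;50m[48;2;15;15;25m🬕[38;2;35;35;50m[48;2;15;15;25m🬂[38;2;35;35;50m[48;2;15;15;25m🬕[38;2;35;35;50m[48;2;15;15;25m🬂[0m
[38;2;15;15;25m[48;2;35;35;50m🬰[38;2;100;255;100m[48;2;23;23;35m🬀[38;2;100;255;100m[48;2;31;31;45m🬁[38;2;100;255;100m[48;2;21;21;33m🬆[38;2;28;28;41m[48;2;100;255;100m🬆[38;2;100;255;100m[48;2;15;15;25m🬺[38;2;27;27;40m[48;2;100;255;100m🬬[38;2;15;15;25m[48;2;35;35;50m🬰[38;2;35;35;50m[48;2;15;15;25m🬛[38;2;15;15;25m[48;2;35;35;50m🬰[0m
[38;2;15;15;25m[48;2;35;35;50m🬎[38;2;15;15;25m[48;2;35;35;50m🬎[38;2;35;35;50m[48;2;15;15;25m🬲[38;2;15;15;25m[48;2;35;35;50m🬎[38;2;100;255;100m[48;2;31;31;45m🬁[38;2;100;255;100m[48;2;28;28;41m🬆[38;2;35;35;50m[48;2;15;15;25m🬲[38;2;15;15;25m[48;2;35;35;50m🬎[38;2;35;35;50m[48;2;15;15;25m🬲[38;2;15;15;25m[48;2;35;35;50m🬎[0m
[38;2;15;15;25m[48;2;15;15;25m [38;2;15;15;25m[48;2;15;15;25m [38;2;35;35;50m[48;2;15;15;25m▌[38;2;15;15;25m[48;2;15;15;25m [38;2;35;35;50m[48;2;15;15;25m▌[38;2;15;15;25m[48;2;15;15;25m [38;2;35;35;50m[48;2;15;15;25m▌[38;2;15;15;25m[48;2;15;15;25m [38;2;35;35;50m[48;2;15;15;25m▌[38;2;15;15;25m[48;2;15;15;25m [0m
</frame>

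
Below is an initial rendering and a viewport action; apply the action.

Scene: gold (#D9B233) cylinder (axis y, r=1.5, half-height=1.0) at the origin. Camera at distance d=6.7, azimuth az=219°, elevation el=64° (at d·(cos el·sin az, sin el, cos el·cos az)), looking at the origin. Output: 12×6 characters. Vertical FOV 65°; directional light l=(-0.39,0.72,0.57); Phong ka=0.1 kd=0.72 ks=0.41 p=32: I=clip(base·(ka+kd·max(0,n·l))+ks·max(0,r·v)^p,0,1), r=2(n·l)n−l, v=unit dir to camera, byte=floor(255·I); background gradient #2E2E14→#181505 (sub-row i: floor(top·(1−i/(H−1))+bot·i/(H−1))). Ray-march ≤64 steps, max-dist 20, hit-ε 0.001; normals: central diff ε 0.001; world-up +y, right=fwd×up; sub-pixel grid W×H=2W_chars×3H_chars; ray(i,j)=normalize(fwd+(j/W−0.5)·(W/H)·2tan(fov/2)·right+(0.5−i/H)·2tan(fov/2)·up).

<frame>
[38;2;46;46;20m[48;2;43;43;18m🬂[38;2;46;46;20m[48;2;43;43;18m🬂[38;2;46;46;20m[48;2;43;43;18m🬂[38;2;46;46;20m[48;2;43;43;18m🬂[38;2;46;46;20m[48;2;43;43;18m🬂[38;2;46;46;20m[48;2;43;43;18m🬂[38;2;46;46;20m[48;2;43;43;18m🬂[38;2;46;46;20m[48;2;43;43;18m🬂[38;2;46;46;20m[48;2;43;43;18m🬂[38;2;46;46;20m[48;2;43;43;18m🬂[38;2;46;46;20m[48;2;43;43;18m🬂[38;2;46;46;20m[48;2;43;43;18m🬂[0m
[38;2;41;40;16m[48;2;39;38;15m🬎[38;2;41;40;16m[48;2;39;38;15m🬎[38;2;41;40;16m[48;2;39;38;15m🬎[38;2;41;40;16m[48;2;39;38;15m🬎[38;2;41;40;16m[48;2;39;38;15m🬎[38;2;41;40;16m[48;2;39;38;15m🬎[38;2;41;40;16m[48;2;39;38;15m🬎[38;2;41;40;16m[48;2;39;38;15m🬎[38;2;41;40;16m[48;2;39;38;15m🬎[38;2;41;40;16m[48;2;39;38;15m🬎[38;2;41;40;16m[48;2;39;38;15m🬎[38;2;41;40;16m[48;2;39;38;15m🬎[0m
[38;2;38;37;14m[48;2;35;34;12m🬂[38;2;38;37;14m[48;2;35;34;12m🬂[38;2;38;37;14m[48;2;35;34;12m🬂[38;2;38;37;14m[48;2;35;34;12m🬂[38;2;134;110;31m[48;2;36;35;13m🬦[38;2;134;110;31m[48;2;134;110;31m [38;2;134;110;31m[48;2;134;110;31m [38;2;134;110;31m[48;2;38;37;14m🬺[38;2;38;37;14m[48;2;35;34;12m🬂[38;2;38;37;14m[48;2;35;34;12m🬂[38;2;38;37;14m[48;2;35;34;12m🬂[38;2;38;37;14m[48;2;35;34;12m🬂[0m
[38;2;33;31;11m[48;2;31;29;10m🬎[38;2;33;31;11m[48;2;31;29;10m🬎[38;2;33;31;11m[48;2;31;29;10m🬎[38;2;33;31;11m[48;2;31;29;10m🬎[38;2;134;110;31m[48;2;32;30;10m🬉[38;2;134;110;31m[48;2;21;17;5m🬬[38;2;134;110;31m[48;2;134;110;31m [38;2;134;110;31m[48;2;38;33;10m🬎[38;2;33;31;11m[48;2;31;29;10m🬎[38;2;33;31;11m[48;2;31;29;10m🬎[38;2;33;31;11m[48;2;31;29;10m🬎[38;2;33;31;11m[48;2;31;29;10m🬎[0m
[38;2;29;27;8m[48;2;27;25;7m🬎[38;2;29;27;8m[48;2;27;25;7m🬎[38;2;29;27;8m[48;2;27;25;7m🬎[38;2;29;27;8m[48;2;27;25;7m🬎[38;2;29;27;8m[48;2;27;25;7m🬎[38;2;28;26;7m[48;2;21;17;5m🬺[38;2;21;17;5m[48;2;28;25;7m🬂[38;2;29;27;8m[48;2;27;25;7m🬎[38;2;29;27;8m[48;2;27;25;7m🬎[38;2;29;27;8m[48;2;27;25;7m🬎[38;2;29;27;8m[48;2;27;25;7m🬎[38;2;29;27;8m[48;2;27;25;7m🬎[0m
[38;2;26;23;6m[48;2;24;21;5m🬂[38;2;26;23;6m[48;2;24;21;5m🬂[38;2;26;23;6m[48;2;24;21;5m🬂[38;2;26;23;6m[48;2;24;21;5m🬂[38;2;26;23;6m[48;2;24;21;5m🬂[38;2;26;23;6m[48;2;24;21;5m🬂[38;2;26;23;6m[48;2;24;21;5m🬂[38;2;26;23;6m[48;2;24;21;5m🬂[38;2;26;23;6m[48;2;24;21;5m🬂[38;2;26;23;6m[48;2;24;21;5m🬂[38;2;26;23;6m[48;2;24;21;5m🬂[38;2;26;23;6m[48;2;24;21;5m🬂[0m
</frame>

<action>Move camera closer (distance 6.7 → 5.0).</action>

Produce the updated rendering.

<frame>
[38;2;46;46;20m[48;2;43;43;18m🬂[38;2;46;46;20m[48;2;43;43;18m🬂[38;2;46;46;20m[48;2;43;43;18m🬂[38;2;46;46;20m[48;2;43;43;18m🬂[38;2;46;46;20m[48;2;43;43;18m🬂[38;2;46;46;20m[48;2;43;43;18m🬂[38;2;46;46;20m[48;2;43;43;18m🬂[38;2;46;46;20m[48;2;43;43;18m🬂[38;2;46;46;20m[48;2;43;43;18m🬂[38;2;46;46;20m[48;2;43;43;18m🬂[38;2;46;46;20m[48;2;43;43;18m🬂[38;2;46;46;20m[48;2;43;43;18m🬂[0m
[38;2;41;40;16m[48;2;39;38;15m🬎[38;2;41;40;16m[48;2;39;38;15m🬎[38;2;41;40;16m[48;2;39;38;15m🬎[38;2;41;40;16m[48;2;39;38;15m🬎[38;2;40;40;16m[48;2;134;110;31m🬝[38;2;41;40;16m[48;2;134;110;31m🬆[38;2;42;41;17m[48;2;134;110;31m🬂[38;2;41;40;16m[48;2;134;110;31m🬎[38;2;41;40;16m[48;2;39;38;15m🬎[38;2;41;40;16m[48;2;39;38;15m🬎[38;2;41;40;16m[48;2;39;38;15m🬎[38;2;41;40;16m[48;2;39;38;15m🬎[0m
[38;2;38;37;14m[48;2;35;34;12m🬂[38;2;38;37;14m[48;2;35;34;12m🬂[38;2;38;37;14m[48;2;35;34;12m🬂[38;2;134;110;31m[48;2;36;35;13m🬦[38;2;134;110;31m[48;2;134;110;31m [38;2;134;110;31m[48;2;134;110;31m [38;2;134;110;31m[48;2;134;110;31m [38;2;134;110;31m[48;2;134;110;31m [38;2;38;37;14m[48;2;135;111;32m🬁[38;2;38;37;14m[48;2;35;34;12m🬂[38;2;38;37;14m[48;2;35;34;12m🬂[38;2;38;37;14m[48;2;35;34;12m🬂[0m
[38;2;33;31;11m[48;2;31;29;10m🬎[38;2;33;31;11m[48;2;31;29;10m🬎[38;2;33;31;11m[48;2;31;29;10m🬎[38;2;134;110;31m[48;2;32;30;10m🬁[38;2;134;110;31m[48;2;134;110;31m [38;2;134;110;31m[48;2;134;110;31m [38;2;134;110;31m[48;2;134;110;31m [38;2;134;110;31m[48;2;135;111;32m🬕[38;2;137;113;34m[48;2;32;30;10m🬕[38;2;33;31;11m[48;2;31;29;10m🬎[38;2;33;31;11m[48;2;31;29;10m🬎[38;2;33;31;11m[48;2;31;29;10m🬎[0m
[38;2;29;27;8m[48;2;27;25;7m🬎[38;2;29;27;8m[48;2;27;25;7m🬎[38;2;29;27;8m[48;2;27;25;7m🬎[38;2;29;27;8m[48;2;27;25;7m🬎[38;2;28;26;7m[48;2;21;17;5m🬺[38;2;134;110;31m[48;2;24;21;6m🬂[38;2;134;110;31m[48;2;24;21;6m🬂[38;2;134;110;31m[48;2;34;29;8m🬀[38;2;29;27;8m[48;2;27;25;7m🬎[38;2;29;27;8m[48;2;27;25;7m🬎[38;2;29;27;8m[48;2;27;25;7m🬎[38;2;29;27;8m[48;2;27;25;7m🬎[0m
[38;2;26;23;6m[48;2;24;21;5m🬂[38;2;26;23;6m[48;2;24;21;5m🬂[38;2;26;23;6m[48;2;24;21;5m🬂[38;2;26;23;6m[48;2;24;21;5m🬂[38;2;26;23;6m[48;2;24;21;5m🬂[38;2;26;23;6m[48;2;24;21;5m🬂[38;2;26;23;6m[48;2;24;21;5m🬂[38;2;26;23;6m[48;2;24;21;5m🬂[38;2;26;23;6m[48;2;24;21;5m🬂[38;2;26;23;6m[48;2;24;21;5m🬂[38;2;26;23;6m[48;2;24;21;5m🬂[38;2;26;23;6m[48;2;24;21;5m🬂[0m
</frame>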